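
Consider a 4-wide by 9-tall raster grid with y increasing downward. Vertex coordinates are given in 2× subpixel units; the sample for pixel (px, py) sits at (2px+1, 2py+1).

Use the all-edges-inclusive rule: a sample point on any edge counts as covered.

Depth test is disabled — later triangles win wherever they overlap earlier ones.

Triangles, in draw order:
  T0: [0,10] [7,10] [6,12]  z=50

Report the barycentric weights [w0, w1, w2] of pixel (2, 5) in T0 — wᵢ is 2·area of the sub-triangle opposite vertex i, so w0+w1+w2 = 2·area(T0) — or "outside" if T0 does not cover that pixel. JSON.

T0:
  2·area = 14
  edge (0, 10)→(7, 10): d=(7,0) inclusive
  edge (7, 10)→(6, 12): d=(-1,2) inclusive
  edge (6, 12)→(0, 10): d=(-6,-2) inclusive
    (1,5)@(3, 11): e=[7,7,0] → #  [on edge]
    (2,5)@(5, 11): e=[7,3,4] → #
    (3,5)@(7, 11): e=[7,-1,8] → ·
    (1,6)@(3, 13): e=[21,5,-12] → ·
    (2,6)@(5, 13): e=[21,1,-8] → ·
  covered (2 px):
    · · · ·
    · · · ·
    · · · ·
    · · · ·
    · · · ·
    · # # ·
    · · · ·
    · · · ·
    · · · ·

Result: [3,4,7]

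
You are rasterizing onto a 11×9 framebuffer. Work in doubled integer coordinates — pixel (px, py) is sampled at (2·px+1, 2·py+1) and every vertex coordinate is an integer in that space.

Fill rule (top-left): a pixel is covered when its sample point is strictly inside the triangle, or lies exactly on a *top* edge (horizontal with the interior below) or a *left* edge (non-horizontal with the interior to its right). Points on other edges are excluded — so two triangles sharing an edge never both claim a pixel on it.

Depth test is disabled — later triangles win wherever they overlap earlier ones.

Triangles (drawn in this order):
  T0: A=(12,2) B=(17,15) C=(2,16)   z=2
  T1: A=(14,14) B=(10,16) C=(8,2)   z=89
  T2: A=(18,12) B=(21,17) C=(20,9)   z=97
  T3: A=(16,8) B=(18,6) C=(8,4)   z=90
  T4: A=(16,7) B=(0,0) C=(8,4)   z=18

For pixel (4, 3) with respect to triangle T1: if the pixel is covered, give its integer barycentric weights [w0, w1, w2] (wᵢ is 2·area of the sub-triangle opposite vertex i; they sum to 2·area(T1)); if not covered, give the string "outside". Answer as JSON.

T0:
  2·area = 200
  edge (12, 2)→(17, 15): d=(5,13) right/bottom  bias=-1
  edge (17, 15)→(2, 16): d=(-15,1) right/bottom  bias=-1
  edge (2, 16)→(12, 2): d=(10,-14) top-left  bias=+0
    (5,2)@(11, 5): e=[28,156,16] → █
    (6,2)@(13, 5): e=[2,154,44] → █
    (7,2)@(15, 5): e=[-24,152,72] → ·
    (4,3)@(9, 7): e=[64,128,8] → █
    (7,3)@(15, 7): e=[-14,122,92] → ·
    (3,4)@(7, 9): e=[100,100,0] → █  [on edge]
    (7,4)@(15, 9): e=[-4,92,112] → ·
    (3,5)@(7, 11): e=[110,70,20] → █
    (7,5)@(15, 11): e=[6,62,132] → █
    (8,5)@(17, 11): e=[-20,60,160] → ·
    (2,6)@(5, 13): e=[146,42,12] → █
    (8,6)@(17, 13): e=[-10,30,180] → ·
    (8,7)@(17, 15): e=[0,0,200] → ·  [on edge]
  covered (27 px):
    · · · · · · · · · · ·
    · · · · · · · · · · ·
    · · · · · █ █ · · · ·
    · · · · █ █ █ · · · ·
    · · · █ █ █ █ · · · ·
    · · · █ █ █ █ █ · · ·
    · · █ █ █ █ █ █ · · ·
    · █ █ █ █ █ █ █ · · ·
    · · · · · · · · · · ·
T1:
  2·area = 60
  edge (14, 14)→(10, 16): d=(-4,2) right/bottom  bias=-1
  edge (10, 16)→(8, 2): d=(-2,-14) top-left  bias=+0
  edge (8, 2)→(14, 14): d=(6,12) right/bottom  bias=-1
    (4,2)@(9, 5): e=[46,8,6] → █
    (5,2)@(11, 5): e=[42,36,-18] → ·
    (4,3)@(9, 7): e=[38,4,18] → █
    (5,3)@(11, 7): e=[34,32,-6] → ·
    (4,4)@(9, 9): e=[30,0,30] → █  [on edge]
    (5,4)@(11, 9): e=[26,28,6] → █
    (6,4)@(13, 9): e=[22,56,-18] → ·
    (4,5)@(9, 11): e=[22,-4,42] → ·
    (5,5)@(11, 11): e=[18,24,18] → █
    (6,5)@(13, 11): e=[14,52,-6] → ·
    (5,6)@(11, 13): e=[10,20,30] → █
    (6,6)@(13, 13): e=[6,48,6] → █
  covered (8 px):
    · · · · · · · · · · ·
    · · · · · · · · · · ·
    · · · · █ · · · · · ·
    · · · · █ · · · · · ·
    · · · · █ █ · · · · ·
    · · · · · █ · · · · ·
    · · · · · █ █ · · · ·
    · · · · · █ · · · · ·
    · · · · · · · · · · ·
T2:
  2·area = 19  (B↔C swapped to make it positive)
  edge (18, 12)→(20, 9): d=(2,-3) top-left  bias=+0
  edge (20, 9)→(21, 17): d=(1,8) right/bottom  bias=-1
  edge (21, 17)→(18, 12): d=(-3,-5) top-left  bias=+0
    (9,0)@(19, 1): e=[-19,0,38] → ·  [on edge]
    (7,3)@(15, 7): e=[-19,38,0] → ·  [on edge]
    (9,5)@(19, 11): e=[1,10,8] → █
    (10,5)@(21, 11): e=[7,-6,18] → ·
    (9,6)@(19, 13): e=[5,12,2] → █
    (10,6)@(21, 13): e=[11,-4,12] → ·
    (9,7)@(19, 15): e=[9,14,-4] → ·
    (10,8)@(21, 17): e=[19,0,0] → ·  [on edge]
  covered (2 px):
    · · · · · · · · · · ·
    · · · · · · · · · · ·
    · · · · · · · · · · ·
    · · · · · · · · · · ·
    · · · · · · · · · · ·
    · · · · · · · · · █ ·
    · · · · · · · · · █ ·
    · · · · · · · · · · ·
    · · · · · · · · · · ·
T3:
  2·area = 24  (B↔C swapped to make it positive)
  edge (16, 8)→(8, 4): d=(-8,-4) top-left  bias=+0
  edge (8, 4)→(18, 6): d=(10,2) right/bottom  bias=-1
  edge (18, 6)→(16, 8): d=(-2,2) right/bottom  bias=-1
    (1,1)@(3, 3): e=[-12,0,36] → ·  [on edge]
    (10,1)@(21, 3): e=[60,-36,0] → ·  [on edge]
    (5,2)@(11, 5): e=[4,4,16] → █
    (6,2)@(13, 5): e=[12,0,12] → ·  [on edge]
    (9,2)@(19, 5): e=[36,-12,0] → ·  [on edge]
    (5,3)@(11, 7): e=[-12,24,12] → ·
    (7,3)@(15, 7): e=[4,16,4] → █
    (8,3)@(17, 7): e=[12,12,0] → ·  [on edge]
    (7,4)@(15, 9): e=[-12,36,0] → ·  [on edge]
    (6,5)@(13, 11): e=[-36,60,0] → ·  [on edge]
    (5,6)@(11, 13): e=[-60,84,0] → ·  [on edge]
    (4,7)@(9, 15): e=[-84,108,0] → ·  [on edge]
    (3,8)@(7, 17): e=[-108,132,0] → ·  [on edge]
  covered (2 px):
    · · · · · · · · · · ·
    · · · · · · · · · · ·
    · · · · · █ · · · · ·
    · · · · · · · █ · · ·
    · · · · · · · · · · ·
    · · · · · · · · · · ·
    · · · · · · · · · · ·
    · · · · · · · · · · ·
    · · · · · · · · · · ·
T4:
  2·area = 8  (B↔C swapped to make it positive)
  edge (16, 7)→(8, 4): d=(-8,-3) top-left  bias=+0
  edge (8, 4)→(0, 0): d=(-8,-4) top-left  bias=+0
  edge (0, 0)→(16, 7): d=(16,7) right/bottom  bias=-1
    (5,2)@(11, 5): e=[1,4,3] → █
    (6,2)@(13, 5): e=[7,12,-11] → ·
    (5,3)@(11, 7): e=[-15,-12,35] → ·
  covered (1 px):
    · · · · · · · · · · ·
    · · · · · · · · · · ·
    · · · · · █ · · · · ·
    · · · · · · · · · · ·
    · · · · · · · · · · ·
    · · · · · · · · · · ·
    · · · · · · · · · · ·
    · · · · · · · · · · ·
    · · · · · · · · · · ·

Result: [4,18,38]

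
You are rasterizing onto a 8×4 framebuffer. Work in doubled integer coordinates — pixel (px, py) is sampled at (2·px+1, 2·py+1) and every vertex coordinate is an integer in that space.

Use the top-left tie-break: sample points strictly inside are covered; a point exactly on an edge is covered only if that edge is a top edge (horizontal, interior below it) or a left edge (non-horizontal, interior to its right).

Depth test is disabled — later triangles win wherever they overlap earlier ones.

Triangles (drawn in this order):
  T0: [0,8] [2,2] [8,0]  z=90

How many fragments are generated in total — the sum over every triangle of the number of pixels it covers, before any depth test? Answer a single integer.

T0:
  2·area = 32
  edge (0, 8)→(2, 2): d=(2,-6) top-left  bias=+0
  edge (2, 2)→(8, 0): d=(6,-2) top-left  bias=+0
  edge (8, 0)→(0, 8): d=(-8,8) right/bottom  bias=-1
    (2,0)@(5, 1): e=[16,0,16] → █  [on edge]
    (3,0)@(7, 1): e=[28,4,0] → ·  [on edge]
    (1,1)@(3, 3): e=[8,8,16] → █
    (2,1)@(5, 3): e=[20,12,0] → ·  [on edge]
    (0,2)@(1, 5): e=[0,16,16] → █  [on edge]
    (1,2)@(3, 5): e=[12,20,0] → ·  [on edge]
    (0,3)@(1, 7): e=[4,28,0] → ·  [on edge]
  covered (3 px):
    · · █ · · · · ·
    · █ · · · · · ·
    █ · · · · · · ·
    · · · · · · · ·

Final: 3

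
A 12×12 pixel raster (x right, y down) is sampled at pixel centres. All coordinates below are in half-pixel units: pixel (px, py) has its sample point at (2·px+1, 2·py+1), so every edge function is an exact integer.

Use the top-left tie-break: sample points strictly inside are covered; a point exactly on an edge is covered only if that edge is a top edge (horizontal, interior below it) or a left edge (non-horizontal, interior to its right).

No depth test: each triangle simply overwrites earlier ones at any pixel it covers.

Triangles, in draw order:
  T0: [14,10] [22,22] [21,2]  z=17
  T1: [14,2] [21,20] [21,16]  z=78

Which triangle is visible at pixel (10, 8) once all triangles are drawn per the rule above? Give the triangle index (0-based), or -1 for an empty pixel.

T0:
  2·area = 148  (B↔C swapped to make it positive)
  edge (14, 10)→(21, 2): d=(7,-8) top-left  bias=+0
  edge (21, 2)→(22, 22): d=(1,20) right/bottom  bias=-1
  edge (22, 22)→(14, 10): d=(-8,-12) top-left  bias=+0
    (10,1)@(21, 3): e=[7,1,140] → #
    (11,1)@(23, 3): e=[23,-39,164] → ·
    (9,2)@(19, 5): e=[5,43,100] → #
    (11,2)@(23, 5): e=[37,-37,148] → ·
    (8,3)@(17, 7): e=[3,85,60] → #
    (11,3)@(23, 7): e=[51,-35,132] → ·
    (7,4)@(15, 9): e=[1,127,20] → #
    (11,4)@(23, 9): e=[65,-33,116] → ·
    (7,5)@(15, 11): e=[15,129,4] → #
    (11,5)@(23, 11): e=[79,-31,100] → ·
    (7,6)@(15, 13): e=[29,131,-12] → ·
    (8,6)@(17, 13): e=[45,91,12] → #
  covered (22 px):
    · · · · · · · · · · · ·
    · · · · · · · · · · # ·
    · · · · · · · · · # # ·
    · · · · · · · · # # # ·
    · · · · · · · # # # # ·
    · · · · · · · # # # # ·
    · · · · · · · · # # # ·
    · · · · · · · · · # # ·
    · · · · · · · · · # # ·
    · · · · · · · · · · # ·
    · · · · · · · · · · · ·
    · · · · · · · · · · · ·
T1:
  2·area = 28  (B↔C swapped to make it positive)
  edge (14, 2)→(21, 16): d=(7,14) right/bottom  bias=-1
  edge (21, 16)→(21, 20): d=(0,4) right/bottom  bias=-1
  edge (21, 20)→(14, 2): d=(-7,-18) top-left  bias=+0
    (10,0)@(21, 1): e=[-105,0,133] → ·  [on edge]
    (10,1)@(21, 3): e=[-91,0,119] → ·  [on edge]
    (10,2)@(21, 5): e=[-77,0,105] → ·  [on edge]
    (10,3)@(21, 7): e=[-63,0,91] → ·  [on edge]
    (8,4)@(17, 9): e=[7,16,5] → #
    (9,4)@(19, 9): e=[-21,8,41] → ·
    (10,4)@(21, 9): e=[-49,0,77] → ·  [on edge]
    (8,5)@(17, 11): e=[21,16,-9] → ·
    (10,5)@(21, 11): e=[-35,0,63] → ·  [on edge]
    (9,6)@(19, 13): e=[7,8,13] → #
    (10,6)@(21, 13): e=[-21,0,49] → ·  [on edge]
    (9,7)@(19, 15): e=[21,8,-1] → ·
    (10,7)@(21, 15): e=[-7,0,35] → ·  [on edge]
    (10,8)@(21, 17): e=[7,0,21] → ·  [on edge]
    (10,9)@(21, 19): e=[21,0,7] → ·  [on edge]
    (10,10)@(21, 21): e=[35,0,-7] → ·  [on edge]
    (10,11)@(21, 23): e=[49,0,-21] → ·  [on edge]
  covered (2 px):
    · · · · · · · · · · · ·
    · · · · · · · · · · · ·
    · · · · · · · · · · · ·
    · · · · · · · · · · · ·
    · · · · · · · · # · · ·
    · · · · · · · · · · · ·
    · · · · · · · · · # · ·
    · · · · · · · · · · · ·
    · · · · · · · · · · · ·
    · · · · · · · · · · · ·
    · · · · · · · · · · · ·
    · · · · · · · · · · · ·

Z-buffer (winner per pixel, '.' = empty):
  . . . . . . . . . . . .
  . . . . . . . . . . 0 .
  . . . . . . . . . 0 0 .
  . . . . . . . . 0 0 0 .
  . . . . . . . 0 1 0 0 .
  . . . . . . . 0 0 0 0 .
  . . . . . . . . 0 1 0 .
  . . . . . . . . . 0 0 .
  . . . . . . . . . 0 0 .
  . . . . . . . . . . 0 .
  . . . . . . . . . . . .
  . . . . . . . . . . . .

Final: 0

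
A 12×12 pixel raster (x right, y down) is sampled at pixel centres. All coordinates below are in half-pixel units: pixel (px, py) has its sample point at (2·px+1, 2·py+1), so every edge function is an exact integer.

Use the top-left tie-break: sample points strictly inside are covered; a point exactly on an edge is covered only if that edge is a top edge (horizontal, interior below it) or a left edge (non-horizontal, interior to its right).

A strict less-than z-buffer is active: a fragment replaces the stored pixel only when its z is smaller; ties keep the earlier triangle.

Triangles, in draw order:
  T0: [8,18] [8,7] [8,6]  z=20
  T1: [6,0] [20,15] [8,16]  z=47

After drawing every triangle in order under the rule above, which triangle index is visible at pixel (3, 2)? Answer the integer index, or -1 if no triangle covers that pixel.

T0:
  degenerate (2·area = 0) — covers nothing
T1:
  2·area = 194
  edge (6, 0)→(20, 15): d=(14,15) right/bottom  bias=-1
  edge (20, 15)→(8, 16): d=(-12,1) right/bottom  bias=-1
  edge (8, 16)→(6, 0): d=(-2,-16) top-left  bias=+0
    (3,1)@(7, 3): e=[27,157,10] → X
    (4,1)@(9, 3): e=[-3,155,42] → .
    (3,2)@(7, 5): e=[55,133,6] → X
    (4,2)@(9, 5): e=[25,131,38] → X
    (5,2)@(11, 5): e=[-5,129,70] → .
    (3,3)@(7, 7): e=[83,109,2] → X
    (5,3)@(11, 7): e=[23,105,66] → X
    (6,3)@(13, 7): e=[-7,103,98] → .
    (3,4)@(7, 9): e=[111,85,-2] → .
    (4,4)@(9, 9): e=[81,83,30] → X
    (6,4)@(13, 9): e=[21,79,94] → X
    (7,4)@(15, 9): e=[-9,77,126] → .
  covered (24 px):
    . . . . . . . . . . . .
    . . . X . . . . . . . .
    . . . X X . . . . . . .
    . . . X X X . . . . . .
    . . . . X X X . . . . .
    . . . . X X X X . . . .
    . . . . X X X X X . . .
    . . . . X X X X X X . .
    . . . . . . . . . . . .
    . . . . . . . . . . . .
    . . . . . . . . . . . .
    . . . . . . . . . . . .

Z-buffer (winner per pixel, '.' = empty):
  . . . . . . . . . . . .
  . . . 1 . . . . . . . .
  . . . 1 1 . . . . . . .
  . . . 1 1 1 . . . . . .
  . . . . 1 1 1 . . . . .
  . . . . 1 1 1 1 . . . .
  . . . . 1 1 1 1 1 . . .
  . . . . 1 1 1 1 1 1 . .
  . . . . . . . . . . . .
  . . . . . . . . . . . .
  . . . . . . . . . . . .
  . . . . . . . . . . . .

Answer: 1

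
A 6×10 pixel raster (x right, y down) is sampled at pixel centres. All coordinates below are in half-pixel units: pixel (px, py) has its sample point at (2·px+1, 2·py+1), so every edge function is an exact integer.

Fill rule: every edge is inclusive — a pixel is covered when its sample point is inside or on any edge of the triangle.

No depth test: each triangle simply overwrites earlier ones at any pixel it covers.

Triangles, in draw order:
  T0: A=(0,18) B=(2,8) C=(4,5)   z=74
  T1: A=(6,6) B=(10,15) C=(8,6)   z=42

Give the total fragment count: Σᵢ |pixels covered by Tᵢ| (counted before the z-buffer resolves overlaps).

T0:
  2·area = 14
  edge (0, 18)→(2, 8): d=(2,-10) inclusive
  edge (2, 8)→(4, 5): d=(2,-3) inclusive
  edge (4, 5)→(0, 18): d=(-4,13) inclusive
    (1,1)@(3, 3): e=[0,-7,21] → .  [on edge]
    (1,3)@(3, 7): e=[8,1,5] → X
    (2,3)@(5, 7): e=[28,7,-21] → .
    (1,4)@(3, 9): e=[12,5,-3] → .
    (0,6)@(1, 13): e=[0,7,7] → X  [on edge]
    (1,6)@(3, 13): e=[20,13,-19] → .
    (0,7)@(1, 15): e=[4,11,-1] → .
  covered (2 px):
    . . . . . .
    . . . . . .
    . . . . . .
    . X . . . .
    . . . . . .
    . . . . . .
    X . . . . .
    . . . . . .
    . . . . . .
    . . . . . .
T1:
  2·area = 18  (B↔C swapped to make it positive)
  edge (6, 6)→(8, 6): d=(2,0) inclusive
  edge (8, 6)→(10, 15): d=(2,9) inclusive
  edge (10, 15)→(6, 6): d=(-4,-9) inclusive
    (3,3)@(7, 7): e=[2,11,5] → X
    (4,3)@(9, 7): e=[2,-7,23] → .
    (3,4)@(7, 9): e=[6,15,-3] → .
    (4,5)@(9, 11): e=[10,1,7] → X
    (5,5)@(11, 11): e=[10,-17,25] → .
    (4,6)@(9, 13): e=[14,5,-1] → .
  covered (2 px):
    . . . . . .
    . . . . . .
    . . . . . .
    . . . X . .
    . . . . . .
    . . . . X .
    . . . . . .
    . . . . . .
    . . . . . .
    . . . . . .

Final: 4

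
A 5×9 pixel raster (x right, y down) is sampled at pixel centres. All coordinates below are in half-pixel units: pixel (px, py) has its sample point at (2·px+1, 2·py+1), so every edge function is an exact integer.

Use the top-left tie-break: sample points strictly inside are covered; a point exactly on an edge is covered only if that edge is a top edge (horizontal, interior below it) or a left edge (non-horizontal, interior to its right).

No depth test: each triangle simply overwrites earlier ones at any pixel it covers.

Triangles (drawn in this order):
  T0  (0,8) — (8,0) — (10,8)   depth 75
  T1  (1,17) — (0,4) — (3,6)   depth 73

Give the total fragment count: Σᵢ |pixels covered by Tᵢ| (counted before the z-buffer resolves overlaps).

T0:
  2·area = 80
  edge (0, 8)→(8, 0): d=(8,-8) top-left  bias=+0
  edge (8, 0)→(10, 8): d=(2,8) right/bottom  bias=-1
  edge (10, 8)→(0, 8): d=(-10,0) right/bottom  bias=-1
    (3,0)@(7, 1): e=[0,10,70] → #  [on edge]
    (4,0)@(9, 1): e=[16,-6,70] → ·
    (2,1)@(5, 3): e=[0,30,50] → #  [on edge]
    (4,1)@(9, 3): e=[32,-2,50] → ·
    (1,2)@(3, 5): e=[0,50,30] → #  [on edge]
    (4,2)@(9, 5): e=[48,2,30] → #
    (0,3)@(1, 7): e=[0,70,10] → #  [on edge]
    (0,4)@(1, 9): e=[16,74,-10] → ·
    (1,4)@(3, 9): e=[32,58,-10] → ·
    (2,4)@(5, 9): e=[48,42,-10] → ·
    (3,4)@(7, 9): e=[64,26,-10] → ·
    (4,4)@(9, 9): e=[80,10,-10] → ·
  covered (12 px):
    · · · # ·
    · · # # ·
    · # # # #
    # # # # #
    · · · · ·
    · · · · ·
    · · · · ·
    · · · · ·
    · · · · ·
T1:
  2·area = 37
  edge (1, 17)→(0, 4): d=(-1,-13) top-left  bias=+0
  edge (0, 4)→(3, 6): d=(3,2) right/bottom  bias=-1
  edge (3, 6)→(1, 17): d=(-2,11) right/bottom  bias=-1
    (0,2)@(1, 5): e=[12,1,24] → #
    (1,2)@(3, 5): e=[38,-3,2] → ·
    (0,3)@(1, 7): e=[10,7,20] → #
    (1,3)@(3, 7): e=[36,3,-2] → ·
    (0,4)@(1, 9): e=[8,13,16] → #
    (1,4)@(3, 9): e=[34,9,-6] → ·
    (0,5)@(1, 11): e=[6,19,12] → #
    (1,5)@(3, 11): e=[32,15,-10] → ·
    (0,6)@(1, 13): e=[4,25,8] → #
    (1,6)@(3, 13): e=[30,21,-14] → ·
    (0,7)@(1, 15): e=[2,31,4] → #
    (1,7)@(3, 15): e=[28,27,-18] → ·
    (0,8)@(1, 17): e=[0,37,0] → ·  [on edge]
  covered (6 px):
    · · · · ·
    · · · · ·
    # · · · ·
    # · · · ·
    # · · · ·
    # · · · ·
    # · · · ·
    # · · · ·
    · · · · ·

Result: 18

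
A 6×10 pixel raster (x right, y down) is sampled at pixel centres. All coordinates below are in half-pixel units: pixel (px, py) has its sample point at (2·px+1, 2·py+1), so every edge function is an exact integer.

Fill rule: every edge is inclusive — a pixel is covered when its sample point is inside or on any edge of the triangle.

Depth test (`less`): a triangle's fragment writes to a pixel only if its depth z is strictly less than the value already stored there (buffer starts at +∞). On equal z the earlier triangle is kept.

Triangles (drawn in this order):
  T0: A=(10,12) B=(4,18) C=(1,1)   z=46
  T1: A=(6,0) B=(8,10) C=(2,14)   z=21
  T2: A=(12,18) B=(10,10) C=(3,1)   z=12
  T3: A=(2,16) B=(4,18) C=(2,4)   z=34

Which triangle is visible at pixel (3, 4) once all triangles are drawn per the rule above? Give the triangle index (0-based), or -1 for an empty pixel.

T0:
  2·area = 120
  edge (10, 12)→(4, 18): d=(-6,6) inclusive
  edge (4, 18)→(1, 1): d=(-3,-17) inclusive
  edge (1, 1)→(10, 12): d=(9,11) inclusive
    (0,0)@(1, 1): e=[120,0,0] → X  [on edge]
    (1,0)@(3, 1): e=[108,34,-22] → .
    (0,1)@(1, 3): e=[108,-6,18] → .
    (1,2)@(3, 5): e=[84,22,14] → X
    (2,2)@(5, 5): e=[72,56,-8] → .
    (1,3)@(3, 7): e=[72,16,32] → X
    (2,3)@(5, 7): e=[60,50,10] → X
    (3,3)@(7, 7): e=[48,84,-12] → .
    (1,4)@(3, 9): e=[60,10,50] → X
    (3,4)@(7, 9): e=[36,78,6] → X
    (4,4)@(9, 9): e=[24,112,-16] → .
    (1,5)@(3, 11): e=[48,4,68] → X
    (5,5)@(11, 11): e=[0,140,-20] → .  [on edge]
    (4,6)@(9, 13): e=[0,100,20] → X  [on edge]
    (3,7)@(7, 15): e=[0,60,60] → X  [on edge]
    (2,8)@(5, 17): e=[0,20,100] → X  [on edge]
    (1,9)@(3, 19): e=[0,-20,140] → .  [on edge]
  covered (17 px):
    X . . . . .
    . . . . . .
    . X . . . .
    . X X . . .
    . X X X . .
    . X X X X .
    . . X X X .
    . . X X . .
    . . X . . .
    . . . . . .
T1:
  2·area = 68
  edge (6, 0)→(8, 10): d=(2,10) inclusive
  edge (8, 10)→(2, 14): d=(-6,4) inclusive
  edge (2, 14)→(6, 0): d=(4,-14) inclusive
    (2,2)@(5, 5): e=[20,42,6] → X
    (3,2)@(7, 5): e=[0,34,34] → X  [on edge]
    (4,2)@(9, 5): e=[-20,26,62] → .
    (2,3)@(5, 7): e=[24,30,14] → X
    (4,3)@(9, 7): e=[-16,14,70] → .
    (2,4)@(5, 9): e=[28,18,22] → X
    (4,4)@(9, 9): e=[-12,2,78] → .
    (1,5)@(3, 11): e=[52,14,2] → X
    (3,5)@(7, 11): e=[12,-2,58] → .
    (1,6)@(3, 13): e=[56,2,10] → X
    (2,6)@(5, 13): e=[36,-6,38] → .
    (1,7)@(3, 15): e=[60,-10,18] → .
    (4,7)@(9, 15): e=[0,-34,102] → .  [on edge]
  covered (9 px):
    . . . . . .
    . . . . . .
    . . X X . .
    . . X X . .
    . . X X . .
    . X X . . .
    . X . . . .
    . . . . . .
    . . . . . .
    . . . . . .
T2:
  2·area = 38  (B↔C swapped to make it positive)
  edge (12, 18)→(3, 1): d=(-9,-17) inclusive
  edge (3, 1)→(10, 10): d=(7,9) inclusive
  edge (10, 10)→(12, 18): d=(2,8) inclusive
    (1,0)@(3, 1): e=[0,0,38] → X  [on edge]
    (2,0)@(5, 1): e=[34,-18,22] → .
    (1,1)@(3, 3): e=[-18,14,42] → .
    (3,3)@(7, 7): e=[14,6,18] → X
    (4,3)@(9, 7): e=[48,-12,2] → .
    (3,4)@(7, 9): e=[-4,20,22] → .
    (4,4)@(9, 9): e=[30,2,6] → X
    (5,4)@(11, 9): e=[64,-16,-10] → .
    (4,5)@(9, 11): e=[12,16,10] → X
    (5,5)@(11, 11): e=[46,-2,-6] → .
    (4,6)@(9, 13): e=[-6,30,14] → .
    (5,7)@(11, 15): e=[10,26,2] → X
  covered (5 px):
    . X . . . .
    . . . . . .
    . . . . . .
    . . . X . .
    . . . . X .
    . . . . X .
    . . . . . .
    . . . . . X
    . . . . . .
    . . . . . .
T3:
  2·area = 24  (B↔C swapped to make it positive)
  edge (2, 16)→(2, 4): d=(0,-12) inclusive
  edge (2, 4)→(4, 18): d=(2,14) inclusive
  edge (4, 18)→(2, 16): d=(-2,-2) inclusive
    (1,5)@(3, 11): e=[12,0,12] → X  [on edge]
    (2,5)@(5, 11): e=[36,-28,16] → .
    (1,6)@(3, 13): e=[12,4,8] → X
    (2,6)@(5, 13): e=[36,-24,12] → .
    (0,7)@(1, 15): e=[-12,36,0] → .  [on edge]
    (1,7)@(3, 15): e=[12,8,4] → X
    (2,7)@(5, 15): e=[36,-20,8] → .
    (1,8)@(3, 17): e=[12,12,0] → X  [on edge]
    (2,8)@(5, 17): e=[36,-16,4] → .
    (1,9)@(3, 19): e=[12,16,-4] → .
    (2,9)@(5, 19): e=[36,-12,0] → .  [on edge]
  covered (4 px):
    . . . . . .
    . . . . . .
    . . . . . .
    . . . . . .
    . . . . . .
    . X . . . .
    . X . . . .
    . X . . . .
    . X . . . .
    . . . . . .

Z-buffer (winner per pixel, '.' = empty):
  0 2 . . . .
  . . . . . .
  . 0 1 1 . .
  . 0 1 2 . .
  . 0 1 1 2 .
  . 1 1 0 2 .
  . 1 0 0 0 .
  . 3 0 0 . 2
  . 3 0 . . .
  . . . . . .

Final: 1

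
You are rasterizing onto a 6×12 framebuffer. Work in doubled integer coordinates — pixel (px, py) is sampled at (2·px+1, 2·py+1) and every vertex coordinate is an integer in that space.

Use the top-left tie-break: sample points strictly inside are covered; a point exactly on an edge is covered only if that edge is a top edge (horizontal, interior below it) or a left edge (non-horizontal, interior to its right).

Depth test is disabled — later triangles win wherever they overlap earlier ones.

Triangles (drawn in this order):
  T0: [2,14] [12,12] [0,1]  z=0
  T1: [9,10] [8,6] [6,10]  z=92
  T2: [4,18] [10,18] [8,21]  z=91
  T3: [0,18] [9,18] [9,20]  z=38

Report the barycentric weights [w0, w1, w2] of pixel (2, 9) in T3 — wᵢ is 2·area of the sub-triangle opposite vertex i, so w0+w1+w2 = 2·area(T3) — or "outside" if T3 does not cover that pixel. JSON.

T0:
  2·area = 134  (B↔C swapped to make it positive)
  edge (2, 14)→(0, 1): d=(-2,-13) top-left  bias=+0
  edge (0, 1)→(12, 12): d=(12,11) right/bottom  bias=-1
  edge (12, 12)→(2, 14): d=(-10,2) right/bottom  bias=-1
    (0,1)@(1, 3): e=[9,13,112] → #
    (1,1)@(3, 3): e=[35,-9,108] → ·
    (0,2)@(1, 5): e=[5,37,92] → #
    (1,2)@(3, 5): e=[31,15,88] → #
    (2,2)@(5, 5): e=[57,-7,84] → ·
    (0,3)@(1, 7): e=[1,61,72] → #
    (2,3)@(5, 7): e=[53,17,64] → #
    (3,3)@(7, 7): e=[79,-5,60] → ·
    (0,4)@(1, 9): e=[-3,85,52] → ·
    (1,4)@(3, 9): e=[23,63,48] → #
    (3,4)@(7, 9): e=[75,19,40] → #
    (4,4)@(9, 9): e=[101,-3,36] → ·
    (3,6)@(7, 13): e=[67,67,0] → ·  [on edge]
  covered (15 px):
    · · · · · ·
    # · · · · ·
    # # · · · ·
    # # # · · ·
    · # # # · ·
    · # # # # ·
    · # # · · ·
    · · · · · ·
    · · · · · ·
    · · · · · ·
    · · · · · ·
    · · · · · ·
T1:
  2·area = 12  (B↔C swapped to make it positive)
  edge (9, 10)→(6, 10): d=(-3,0) right/bottom  bias=-1
  edge (6, 10)→(8, 6): d=(2,-4) top-left  bias=+0
  edge (8, 6)→(9, 10): d=(1,4) right/bottom  bias=-1
    (3,4)@(7, 9): e=[3,2,7] → #
    (4,4)@(9, 9): e=[3,10,-1] → ·
    (3,5)@(7, 11): e=[-3,6,9] → ·
  covered (1 px):
    · · · · · ·
    · · · · · ·
    · · · · · ·
    · · · · · ·
    · · · # · ·
    · · · · · ·
    · · · · · ·
    · · · · · ·
    · · · · · ·
    · · · · · ·
    · · · · · ·
    · · · · · ·
T2:
  2·area = 18
  edge (4, 18)→(10, 18): d=(6,0) top-left  bias=+0
  edge (10, 18)→(8, 21): d=(-2,3) right/bottom  bias=-1
  edge (8, 21)→(4, 18): d=(-4,-3) top-left  bias=+0
    (3,9)@(7, 19): e=[6,7,5] → #
    (4,9)@(9, 19): e=[6,1,11] → #
    (5,9)@(11, 19): e=[6,-5,17] → ·
    (3,10)@(7, 21): e=[18,3,-3] → ·
    (4,10)@(9, 21): e=[18,-3,3] → ·
  covered (2 px):
    · · · · · ·
    · · · · · ·
    · · · · · ·
    · · · · · ·
    · · · · · ·
    · · · · · ·
    · · · · · ·
    · · · · · ·
    · · · · · ·
    · · · # # ·
    · · · · · ·
    · · · · · ·
T3:
  2·area = 18
  edge (0, 18)→(9, 18): d=(9,0) top-left  bias=+0
  edge (9, 18)→(9, 20): d=(0,2) right/bottom  bias=-1
  edge (9, 20)→(0, 18): d=(-9,-2) top-left  bias=+0
    (4,0)@(9, 1): e=[-153,0,171] → ·  [on edge]
    (4,1)@(9, 3): e=[-135,0,153] → ·  [on edge]
    (4,2)@(9, 5): e=[-117,0,135] → ·  [on edge]
    (4,3)@(9, 7): e=[-99,0,117] → ·  [on edge]
    (4,4)@(9, 9): e=[-81,0,99] → ·  [on edge]
    (4,5)@(9, 11): e=[-63,0,81] → ·  [on edge]
    (4,6)@(9, 13): e=[-45,0,63] → ·  [on edge]
    (4,7)@(9, 15): e=[-27,0,45] → ·  [on edge]
    (4,8)@(9, 17): e=[-9,0,27] → ·  [on edge]
    (2,9)@(5, 19): e=[9,8,1] → #
    (3,9)@(7, 19): e=[9,4,5] → #
    (4,9)@(9, 19): e=[9,0,9] → ·  [on edge]
    (4,10)@(9, 21): e=[27,0,-9] → ·  [on edge]
    (4,11)@(9, 23): e=[45,0,-27] → ·  [on edge]
  covered (2 px):
    · · · · · ·
    · · · · · ·
    · · · · · ·
    · · · · · ·
    · · · · · ·
    · · · · · ·
    · · · · · ·
    · · · · · ·
    · · · · · ·
    · · # # · ·
    · · · · · ·
    · · · · · ·

Answer: [8,1,9]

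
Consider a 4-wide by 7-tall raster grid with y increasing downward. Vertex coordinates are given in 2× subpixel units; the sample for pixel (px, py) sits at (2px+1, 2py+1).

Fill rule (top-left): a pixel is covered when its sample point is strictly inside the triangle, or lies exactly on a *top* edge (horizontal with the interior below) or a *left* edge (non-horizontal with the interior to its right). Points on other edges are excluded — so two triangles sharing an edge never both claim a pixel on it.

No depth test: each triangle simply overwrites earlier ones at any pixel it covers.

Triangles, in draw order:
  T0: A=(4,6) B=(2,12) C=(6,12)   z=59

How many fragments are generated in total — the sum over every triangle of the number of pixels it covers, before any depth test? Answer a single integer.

T0:
  2·area = 24  (B↔C swapped to make it positive)
  edge (4, 6)→(6, 12): d=(2,6) right/bottom  bias=-1
  edge (6, 12)→(2, 12): d=(-4,0) right/bottom  bias=-1
  edge (2, 12)→(4, 6): d=(2,-6) top-left  bias=+0
    (1,1)@(3, 3): e=[0,36,-12] → .  [on edge]
    (2,1)@(5, 3): e=[-12,36,0] → .  [on edge]
    (1,4)@(3, 9): e=[12,12,0] → X  [on edge]
    (2,4)@(5, 9): e=[0,12,12] → .  [on edge]
    (1,5)@(3, 11): e=[16,4,4] → X
    (2,5)@(5, 11): e=[4,4,16] → X
    (3,5)@(7, 11): e=[-8,4,28] → .
    (1,6)@(3, 13): e=[20,-4,8] → .
    (2,6)@(5, 13): e=[8,-4,20] → .
  covered (3 px):
    . . . .
    . . . .
    . . . .
    . . . .
    . X . .
    . X X .
    . . . .

Answer: 3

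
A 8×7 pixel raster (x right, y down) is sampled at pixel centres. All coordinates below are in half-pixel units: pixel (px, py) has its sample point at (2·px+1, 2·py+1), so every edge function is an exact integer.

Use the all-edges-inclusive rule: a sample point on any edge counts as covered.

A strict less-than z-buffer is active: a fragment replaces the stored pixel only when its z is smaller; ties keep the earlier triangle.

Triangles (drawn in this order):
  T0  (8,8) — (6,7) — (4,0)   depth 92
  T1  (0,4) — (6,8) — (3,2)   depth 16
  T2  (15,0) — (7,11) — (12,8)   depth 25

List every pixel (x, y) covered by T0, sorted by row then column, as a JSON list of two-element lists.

T0:
  2·area = 12
  edge (8, 8)→(6, 7): d=(-2,-1) inclusive
  edge (6, 7)→(4, 0): d=(-2,-7) inclusive
  edge (4, 0)→(8, 8): d=(4,8) inclusive
    (2,1)@(5, 3): e=[7,1,4] → #
    (3,1)@(7, 3): e=[9,15,-12] → ·
    (2,2)@(5, 5): e=[3,-3,12] → ·
    (3,3)@(7, 7): e=[1,7,4] → #
    (4,3)@(9, 7): e=[3,21,-12] → ·
    (3,4)@(7, 9): e=[-3,3,12] → ·
  covered (2 px):
    · · · · · · · ·
    · · # · · · · ·
    · · · · · · · ·
    · · · # · · · ·
    · · · · · · · ·
    · · · · · · · ·
    · · · · · · · ·
T1:
  2·area = 24  (B↔C swapped to make it positive)
  edge (0, 4)→(3, 2): d=(3,-2) inclusive
  edge (3, 2)→(6, 8): d=(3,6) inclusive
  edge (6, 8)→(0, 4): d=(-6,-4) inclusive
    (1,1)@(3, 3): e=[3,3,18] → #
    (2,1)@(5, 3): e=[7,-9,26] → ·
    (1,2)@(3, 5): e=[9,9,6] → #
    (2,2)@(5, 5): e=[13,-3,14] → ·
    (1,3)@(3, 7): e=[15,15,-6] → ·
    (2,3)@(5, 7): e=[19,3,2] → #
    (3,3)@(7, 7): e=[23,-9,10] → ·
    (2,4)@(5, 9): e=[25,9,-10] → ·
  covered (3 px):
    · · · · · · · ·
    · # · · · · · ·
    · # · · · · · ·
    · · # · · · · ·
    · · · · · · · ·
    · · · · · · · ·
    · · · · · · · ·
T2:
  2·area = 31  (B↔C swapped to make it positive)
  edge (15, 0)→(12, 8): d=(-3,8) inclusive
  edge (12, 8)→(7, 11): d=(-5,3) inclusive
  edge (7, 11)→(15, 0): d=(8,-11) inclusive
    (6,1)@(13, 3): e=[7,22,2] → #
    (7,1)@(15, 3): e=[-9,16,24] → ·
    (6,2)@(13, 5): e=[1,12,18] → #
    (7,2)@(15, 5): e=[-15,6,40] → ·
    (5,3)@(11, 7): e=[11,8,12] → #
    (6,3)@(13, 7): e=[-5,2,34] → ·
    (4,4)@(9, 9): e=[21,4,6] → #
    (5,4)@(11, 9): e=[5,-2,28] → ·
    (3,5)@(7, 11): e=[31,0,0] → #  [on edge]
    (4,5)@(9, 11): e=[15,-6,22] → ·
    (3,6)@(7, 13): e=[25,-10,16] → ·
  covered (5 px):
    · · · · · · · ·
    · · · · · · # ·
    · · · · · · # ·
    · · · · · # · ·
    · · · · # · · ·
    · · · # · · · ·
    · · · · · · · ·

Answer: [[2,1],[3,3]]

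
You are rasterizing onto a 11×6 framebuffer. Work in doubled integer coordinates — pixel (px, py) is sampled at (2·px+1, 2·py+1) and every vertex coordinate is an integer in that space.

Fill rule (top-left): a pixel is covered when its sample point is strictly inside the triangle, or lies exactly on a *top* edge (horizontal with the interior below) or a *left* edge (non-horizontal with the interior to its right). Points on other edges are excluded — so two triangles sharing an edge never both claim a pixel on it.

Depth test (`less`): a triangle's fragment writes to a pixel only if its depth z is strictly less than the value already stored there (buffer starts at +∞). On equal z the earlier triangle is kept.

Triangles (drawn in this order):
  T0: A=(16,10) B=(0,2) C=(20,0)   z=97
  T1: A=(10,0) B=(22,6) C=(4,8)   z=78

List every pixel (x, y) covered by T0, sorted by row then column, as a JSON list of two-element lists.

T0:
  2·area = 192
  edge (16, 10)→(0, 2): d=(-16,-8) top-left  bias=+0
  edge (0, 2)→(20, 0): d=(20,-2) top-left  bias=+0
  edge (20, 0)→(16, 10): d=(-4,10) right/bottom  bias=-1
    (5,0)@(11, 1): e=[104,2,86] → #
    (6,0)@(13, 1): e=[120,6,66] → #
    (7,0)@(15, 1): e=[136,10,46] → #
    (8,0)@(17, 1): e=[152,14,26] → #
    (9,0)@(19, 1): e=[168,18,6] → #
    (10,0)@(21, 1): e=[184,22,-14] → ·
    (1,1)@(3, 3): e=[8,26,158] → #
    (2,1)@(5, 3): e=[24,30,138] → #
    (3,1)@(7, 3): e=[40,34,118] → #
    (4,1)@(9, 3): e=[56,38,98] → #
    (9,1)@(19, 3): e=[136,58,-2] → ·
    (1,2)@(3, 5): e=[-24,66,150] → ·
  covered (24 px):
    · · · · · # # # # # ·
    · # # # # # # # # · ·
    · · · # # # # # # · ·
    · · · · · # # # # · ·
    · · · · · · · # · · ·
    · · · · · · · · · · ·
T1:
  2·area = 132
  edge (10, 0)→(22, 6): d=(12,6) right/bottom  bias=-1
  edge (22, 6)→(4, 8): d=(-18,2) right/bottom  bias=-1
  edge (4, 8)→(10, 0): d=(6,-8) top-left  bias=+0
    (5,0)@(11, 1): e=[6,112,14] → #
    (6,0)@(13, 1): e=[-6,108,30] → ·
    (4,1)@(9, 3): e=[42,80,10] → #
    (6,1)@(13, 3): e=[18,72,42] → #
    (7,1)@(15, 3): e=[6,68,58] → #
    (8,1)@(17, 3): e=[-6,64,74] → ·
    (3,2)@(7, 5): e=[78,48,6] → #
    (8,2)@(17, 5): e=[18,28,86] → #
    (9,2)@(19, 5): e=[6,24,102] → #
    (10,2)@(21, 5): e=[-6,20,118] → ·
    (2,3)@(5, 7): e=[114,16,2] → #
    (6,3)@(13, 7): e=[66,0,66] → ·  [on edge]
  covered (16 px):
    · · · · · # · · · · ·
    · · · · # # # # · · ·
    · · · # # # # # # # ·
    · · # # # # · · · · ·
    · · · · · · · · · · ·
    · · · · · · · · · · ·

Result: [[5,0],[6,0],[7,0],[8,0],[9,0],[1,1],[2,1],[3,1],[4,1],[5,1],[6,1],[7,1],[8,1],[3,2],[4,2],[5,2],[6,2],[7,2],[8,2],[5,3],[6,3],[7,3],[8,3],[7,4]]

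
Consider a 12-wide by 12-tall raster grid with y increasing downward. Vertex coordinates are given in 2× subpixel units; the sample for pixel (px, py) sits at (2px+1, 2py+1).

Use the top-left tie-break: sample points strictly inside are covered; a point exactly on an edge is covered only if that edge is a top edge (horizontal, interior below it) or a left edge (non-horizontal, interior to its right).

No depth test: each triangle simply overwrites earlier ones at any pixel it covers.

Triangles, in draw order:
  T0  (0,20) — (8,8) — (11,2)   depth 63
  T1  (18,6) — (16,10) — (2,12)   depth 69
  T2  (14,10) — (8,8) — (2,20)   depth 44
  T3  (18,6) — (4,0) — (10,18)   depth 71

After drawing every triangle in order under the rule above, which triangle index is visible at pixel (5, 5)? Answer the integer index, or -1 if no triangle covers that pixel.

T0:
  2·area = 12  (B↔C swapped to make it positive)
  edge (0, 20)→(11, 2): d=(11,-18) top-left  bias=+0
  edge (11, 2)→(8, 8): d=(-3,6) right/bottom  bias=-1
  edge (8, 8)→(0, 20): d=(-8,12) right/bottom  bias=-1
    (3,4)@(7, 9): e=[5,3,4] → X
    (4,4)@(9, 9): e=[41,-9,-20] → .
    (3,5)@(7, 11): e=[27,-3,-12] → .
  covered (1 px):
    . . . . . . . . . . . .
    . . . . . . . . . . . .
    . . . . . . . . . . . .
    . . . . . . . . . . . .
    . . . X . . . . . . . .
    . . . . . . . . . . . .
    . . . . . . . . . . . .
    . . . . . . . . . . . .
    . . . . . . . . . . . .
    . . . . . . . . . . . .
    . . . . . . . . . . . .
    . . . . . . . . . . . .
T1:
  2·area = 52
  edge (18, 6)→(16, 10): d=(-2,4) right/bottom  bias=-1
  edge (16, 10)→(2, 12): d=(-14,2) right/bottom  bias=-1
  edge (2, 12)→(18, 6): d=(16,-6) top-left  bias=+0
    (8,3)@(17, 7): e=[2,40,10] → X
    (9,3)@(19, 7): e=[-6,36,22] → .
    (5,4)@(11, 9): e=[22,24,6] → X
    (6,4)@(13, 9): e=[14,20,18] → X
    (7,4)@(15, 9): e=[6,16,30] → X
    (8,4)@(17, 9): e=[-2,12,42] → .
    (11,4)@(23, 9): e=[-26,0,78] → .  [on edge]
    (2,5)@(5, 11): e=[42,8,2] → X
    (3,5)@(7, 11): e=[34,4,14] → X
    (4,5)@(9, 11): e=[26,0,26] → .  [on edge]
    (5,5)@(11, 11): e=[18,-4,38] → .
    (6,5)@(13, 11): e=[10,-8,50] → .
  covered (6 px):
    . . . . . . . . . . . .
    . . . . . . . . . . . .
    . . . . . . . . . . . .
    . . . . . . . . X . . .
    . . . . . X X X . . . .
    . . X X . . . . . . . .
    . . . . . . . . . . . .
    . . . . . . . . . . . .
    . . . . . . . . . . . .
    . . . . . . . . . . . .
    . . . . . . . . . . . .
    . . . . . . . . . . . .
T2:
  2·area = 84  (B↔C swapped to make it positive)
  edge (14, 10)→(2, 20): d=(-12,10) right/bottom  bias=-1
  edge (2, 20)→(8, 8): d=(6,-12) top-left  bias=+0
  edge (8, 8)→(14, 10): d=(6,2) right/bottom  bias=-1
    (2,3)@(5, 7): e=[126,-42,0] → .  [on edge]
    (4,4)@(9, 9): e=[62,18,4] → X
    (5,4)@(11, 9): e=[42,42,0] → .  [on edge]
    (3,5)@(7, 11): e=[58,6,20] → X
    (5,5)@(11, 11): e=[18,54,12] → X
    (6,5)@(13, 11): e=[-2,78,8] → .
    (8,5)@(17, 11): e=[-42,126,0] → .  [on edge]
    (3,6)@(7, 13): e=[34,18,32] → X
    (5,6)@(11, 13): e=[-6,66,24] → .
    (11,6)@(23, 13): e=[-126,210,0] → .  [on edge]
    (2,7)@(5, 15): e=[30,6,48] → X
    (4,7)@(9, 15): e=[-10,54,40] → .
  covered (10 px):
    . . . . . . . . . . . .
    . . . . . . . . . . . .
    . . . . . . . . . . . .
    . . . . . . . . . . . .
    . . . . X . . . . . . .
    . . . X X X . . . . . .
    . . . X X . . . . . . .
    . . X X . . . . . . . .
    . . X . . . . . . . . .
    . X . . . . . . . . . .
    . . . . . . . . . . . .
    . . . . . . . . . . . .
T3:
  2·area = 216  (B↔C swapped to make it positive)
  edge (18, 6)→(10, 18): d=(-8,12) right/bottom  bias=-1
  edge (10, 18)→(4, 0): d=(-6,-18) top-left  bias=+0
  edge (4, 0)→(18, 6): d=(14,6) right/bottom  bias=-1
    (2,0)@(5, 1): e=[196,12,8] → X
    (3,0)@(7, 1): e=[172,48,-4] → .
    (2,1)@(5, 3): e=[180,0,36] → X  [on edge]
    (3,1)@(7, 3): e=[156,36,24] → X
    (4,1)@(9, 3): e=[132,72,12] → X
    (5,1)@(11, 3): e=[108,108,0] → .  [on edge]
    (2,2)@(5, 5): e=[164,-12,64] → .
    (3,2)@(7, 5): e=[140,24,52] → X
    (5,2)@(11, 5): e=[92,96,28] → X
    (6,2)@(13, 5): e=[68,132,16] → X
    (7,2)@(15, 5): e=[44,168,4] → X
    (8,2)@(17, 5): e=[20,204,-8] → .
    (3,4)@(7, 9): e=[108,0,108] → X  [on edge]
    (4,7)@(9, 15): e=[36,0,180] → X  [on edge]
    (5,10)@(11, 21): e=[-36,0,252] → .  [on edge]
  covered (28 px):
    . . X . . . . . . . . .
    . . X X X . . . . . . .
    . . . X X X X X . . . .
    . . . X X X X X X . . .
    . . . X X X X X . . . .
    . . . . X X X . . . . .
    . . . . X X X . . . . .
    . . . . X X . . . . . .
    . . . . . . . . . . . .
    . . . . . . . . . . . .
    . . . . . . . . . . . .
    . . . . . . . . . . . .

Z-buffer (winner per pixel, '.' = empty):
  . . 3 . . . . . . . . .
  . . 3 3 3 . . . . . . .
  . . . 3 3 3 3 3 . . . .
  . . . 3 3 3 3 3 3 . . .
  . . . 3 3 3 3 3 . . . .
  . . 1 2 3 3 3 . . . . .
  . . . 2 3 3 3 . . . . .
  . . 2 2 3 3 . . . . . .
  . . 2 . . . . . . . . .
  . 2 . . . . . . . . . .
  . . . . . . . . . . . .
  . . . . . . . . . . . .

Final: 3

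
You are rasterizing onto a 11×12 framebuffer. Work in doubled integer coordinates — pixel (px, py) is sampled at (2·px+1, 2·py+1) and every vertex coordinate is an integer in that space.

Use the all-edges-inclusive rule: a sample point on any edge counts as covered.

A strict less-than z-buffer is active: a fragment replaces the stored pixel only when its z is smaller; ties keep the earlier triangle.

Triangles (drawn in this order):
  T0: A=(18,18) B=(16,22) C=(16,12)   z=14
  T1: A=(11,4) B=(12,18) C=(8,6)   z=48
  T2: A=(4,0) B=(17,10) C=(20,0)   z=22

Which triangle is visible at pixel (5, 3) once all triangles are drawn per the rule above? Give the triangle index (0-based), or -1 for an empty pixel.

T0:
  2·area = 20
  edge (18, 18)→(16, 22): d=(-2,4) inclusive
  edge (16, 22)→(16, 12): d=(0,-10) inclusive
  edge (16, 12)→(18, 18): d=(2,6) inclusive
    (6,1)@(13, 3): e=[50,-30,0] → ·  [on edge]
    (7,4)@(15, 9): e=[30,-10,0] → ·  [on edge]
    (8,7)@(17, 15): e=[10,10,0] → #  [on edge]
    (9,7)@(19, 15): e=[2,30,-12] → ·
    (8,8)@(17, 17): e=[6,10,4] → #
    (9,8)@(19, 17): e=[-2,30,-8] → ·
    (8,9)@(17, 19): e=[2,10,8] → #
    (9,9)@(19, 19): e=[-6,30,-4] → ·
    (8,10)@(17, 21): e=[-2,10,12] → ·
    (9,10)@(19, 21): e=[-10,30,0] → ·  [on edge]
  covered (3 px):
    · · · · · · · · · · ·
    · · · · · · · · · · ·
    · · · · · · · · · · ·
    · · · · · · · · · · ·
    · · · · · · · · · · ·
    · · · · · · · · · · ·
    · · · · · · · · · · ·
    · · · · · · · · # · ·
    · · · · · · · · # · ·
    · · · · · · · · # · ·
    · · · · · · · · · · ·
    · · · · · · · · · · ·
T1:
  2·area = 44
  edge (11, 4)→(12, 18): d=(1,14) inclusive
  edge (12, 18)→(8, 6): d=(-4,-12) inclusive
  edge (8, 6)→(11, 4): d=(3,-2) inclusive
    (3,1)@(7, 3): e=[55,0,-11] → ·  [on edge]
    (5,2)@(11, 5): e=[1,40,3] → #
    (6,2)@(13, 5): e=[-27,64,7] → ·
    (4,3)@(9, 7): e=[31,8,5] → #
    (6,3)@(13, 7): e=[-25,56,13] → ·
    (4,4)@(9, 9): e=[33,0,11] → #  [on edge]
    (6,4)@(13, 9): e=[-23,48,19] → ·
    (4,5)@(9, 11): e=[35,-8,17] → ·
    (5,5)@(11, 11): e=[7,16,21] → #
    (6,5)@(13, 11): e=[-21,40,25] → ·
    (5,6)@(11, 13): e=[9,8,27] → #
    (6,6)@(13, 13): e=[-19,32,31] → ·
    (5,7)@(11, 15): e=[11,0,33] → #  [on edge]
    (6,10)@(13, 21): e=[-11,0,55] → ·  [on edge]
  covered (8 px):
    · · · · · · · · · · ·
    · · · · · · · · · · ·
    · · · · · # · · · · ·
    · · · · # # · · · · ·
    · · · · # # · · · · ·
    · · · · · # · · · · ·
    · · · · · # · · · · ·
    · · · · · # · · · · ·
    · · · · · · · · · · ·
    · · · · · · · · · · ·
    · · · · · · · · · · ·
    · · · · · · · · · · ·
T2:
  2·area = 160  (B↔C swapped to make it positive)
  edge (4, 0)→(20, 0): d=(16,0) inclusive
  edge (20, 0)→(17, 10): d=(-3,10) inclusive
  edge (17, 10)→(4, 0): d=(-13,-10) inclusive
    (3,0)@(7, 1): e=[16,127,17] → #
    (4,0)@(9, 1): e=[16,107,37] → #
    (5,0)@(11, 1): e=[16,87,57] → #
    (6,0)@(13, 1): e=[16,67,77] → #
    (7,0)@(15, 1): e=[16,47,97] → #
    (8,0)@(17, 1): e=[16,27,117] → #
    (9,0)@(19, 1): e=[16,7,137] → #
    (10,0)@(21, 1): e=[16,-13,157] → ·
    (3,1)@(7, 3): e=[48,121,-9] → ·
    (4,1)@(9, 3): e=[48,101,11] → #
    (10,1)@(21, 3): e=[48,-19,131] → ·
    (4,2)@(9, 5): e=[80,95,-15] → ·
  covered (20 px):
    · · · # # # # # # # ·
    · · · · # # # # # # ·
    · · · · · # # # # · ·
    · · · · · · · # # · ·
    · · · · · · · · # · ·
    · · · · · · · · · · ·
    · · · · · · · · · · ·
    · · · · · · · · · · ·
    · · · · · · · · · · ·
    · · · · · · · · · · ·
    · · · · · · · · · · ·
    · · · · · · · · · · ·

Z-buffer (winner per pixel, '.' = empty):
  . . . 2 2 2 2 2 2 2 .
  . . . . 2 2 2 2 2 2 .
  . . . . . 2 2 2 2 . .
  . . . . 1 1 . 2 2 . .
  . . . . 1 1 . . 2 . .
  . . . . . 1 . . . . .
  . . . . . 1 . . . . .
  . . . . . 1 . . 0 . .
  . . . . . . . . 0 . .
  . . . . . . . . 0 . .
  . . . . . . . . . . .
  . . . . . . . . . . .

Final: 1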